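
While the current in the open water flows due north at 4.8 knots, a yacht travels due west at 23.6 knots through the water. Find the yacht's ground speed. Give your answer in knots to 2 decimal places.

Taking east as x and north as y: velocity relative to the water = (-23.600, 0.000) knots; the water relative to ground = (0.000, 4.800) knots.
Velocity relative to ground = (-23.600, 0.000) + (0.000, 4.800) = (-23.600, 4.800) knots.
Speed = |(-23.600, 4.800)| = 24.083 knots.

24.08 knots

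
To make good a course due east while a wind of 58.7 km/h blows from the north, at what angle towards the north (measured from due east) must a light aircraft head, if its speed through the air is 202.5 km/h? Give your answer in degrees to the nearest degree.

The wind pushes perpendicular to the desired track; the heading must have a component into the wind equal to 58.7 km/h: 202.5 sin θ = 58.7.
sin θ = 0.2899, so θ = 16.851°.

17°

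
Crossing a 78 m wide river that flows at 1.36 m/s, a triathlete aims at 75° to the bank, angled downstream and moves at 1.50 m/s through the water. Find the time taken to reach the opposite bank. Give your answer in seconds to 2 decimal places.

53.83 s

The component of the triathlete's velocity perpendicular to the bank is 1.50 × sin 75° = 1.449 m/s.
The flow acts along the bank and has no component across it.
Time = 78 / 1.449 = 53.834 s.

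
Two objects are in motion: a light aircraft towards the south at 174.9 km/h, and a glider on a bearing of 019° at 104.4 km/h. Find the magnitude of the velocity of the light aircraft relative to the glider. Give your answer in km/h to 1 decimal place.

Taking east as x and north as y: light aircraft velocity = (0.000, -174.900) km/h; glider velocity = (33.989, 98.712) km/h.
Velocity of light aircraft relative to glider = (0.000, -174.900) − (33.989, 98.712) = (-33.989, -273.612) km/h.
Magnitude = |(-33.989, -273.612)| = 275.715 km/h.

275.7 km/h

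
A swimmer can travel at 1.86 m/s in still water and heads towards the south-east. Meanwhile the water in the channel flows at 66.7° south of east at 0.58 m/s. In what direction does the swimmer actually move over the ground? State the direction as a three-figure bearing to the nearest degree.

140°

Taking east as x and north as y: velocity relative to the water = (1.315, -1.315) m/s; the water relative to ground = (0.229, -0.533) m/s.
Velocity relative to ground = (1.315, -1.315) + (0.229, -0.533) = (1.545, -1.848) m/s.
Bearing = atan2(1.54, -1.85) = 140.11° clockwise from north.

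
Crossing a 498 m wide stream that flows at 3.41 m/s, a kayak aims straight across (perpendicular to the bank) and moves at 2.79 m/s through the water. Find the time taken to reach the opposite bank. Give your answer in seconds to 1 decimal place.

178.5 s

The component of the kayak's velocity perpendicular to the bank is 2.79 m/s.
The current is parallel to the bank, so it does not affect the crossing time.
Time = 498 / 2.790 = 178.495 s.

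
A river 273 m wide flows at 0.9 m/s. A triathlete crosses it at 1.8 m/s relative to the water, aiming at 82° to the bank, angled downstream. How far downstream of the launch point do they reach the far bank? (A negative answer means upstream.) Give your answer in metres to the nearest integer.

176 m

Perpendicular speed = 1.782 m/s; crossing time = 273 / 1.782 = 153.157 s.
Net downstream speed = 1.151 m/s.
Drift = 1.151 × 153.157 = 176.209 m (downstream).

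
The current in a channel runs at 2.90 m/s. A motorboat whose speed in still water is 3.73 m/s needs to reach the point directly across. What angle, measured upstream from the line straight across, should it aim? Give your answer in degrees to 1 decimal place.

51.0°

To cancel the current, the upstream component of the motorboat's velocity must equal the flow: 3.73 sin θ = 2.90.
sin θ = 2.90 / 3.73 = 0.7775.
θ = arcsin(0.7775) = 51.030°.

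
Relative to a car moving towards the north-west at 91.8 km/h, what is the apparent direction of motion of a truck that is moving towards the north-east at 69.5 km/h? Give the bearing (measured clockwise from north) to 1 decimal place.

097.9°

Taking east as x and north as y: truck velocity = (49.144, 49.144) km/h; car velocity = (-64.912, 64.912) km/h.
Velocity of truck relative to car = (49.144, 49.144) − (-64.912, 64.912) = (114.056, -15.768) km/h.
Bearing = atan2(114.06, -15.77) = 97.87° clockwise from north.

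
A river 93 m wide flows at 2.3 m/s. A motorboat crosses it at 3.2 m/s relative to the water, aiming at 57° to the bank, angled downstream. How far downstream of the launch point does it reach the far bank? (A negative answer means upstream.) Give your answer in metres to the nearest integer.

Perpendicular speed = 2.684 m/s; crossing time = 93 / 2.684 = 34.653 s.
Net downstream speed = 4.043 m/s.
Drift = 4.043 × 34.653 = 140.097 m (downstream).

140 m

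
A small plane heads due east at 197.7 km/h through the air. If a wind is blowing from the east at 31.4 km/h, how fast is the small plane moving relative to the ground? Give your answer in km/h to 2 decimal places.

166.30 km/h

Taking east as x and north as y: velocity relative to the air = (197.700, 0.000) km/h; the air relative to ground = (-31.400, 0.000) km/h.
Velocity relative to ground = (197.700, 0.000) + (-31.400, 0.000) = (166.300, 0.000) km/h.
Speed = |(166.300, 0.000)| = 166.300 km/h.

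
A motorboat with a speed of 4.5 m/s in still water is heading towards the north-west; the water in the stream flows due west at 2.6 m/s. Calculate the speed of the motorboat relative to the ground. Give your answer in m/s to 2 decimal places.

Taking east as x and north as y: velocity relative to the water = (-3.182, 3.182) m/s; the water relative to ground = (-2.600, 0.000) m/s.
Velocity relative to ground = (-3.182, 3.182) + (-2.600, 0.000) = (-5.782, 3.182) m/s.
Speed = |(-5.782, 3.182)| = 6.600 m/s.

6.60 m/s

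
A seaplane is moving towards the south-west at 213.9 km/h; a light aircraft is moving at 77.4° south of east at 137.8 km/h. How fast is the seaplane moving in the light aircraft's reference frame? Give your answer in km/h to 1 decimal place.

182.1 km/h

Taking east as x and north as y: seaplane velocity = (-151.250, -151.250) km/h; light aircraft velocity = (30.060, -134.481) km/h.
Velocity of seaplane relative to light aircraft = (-151.250, -151.250) − (30.060, -134.481) = (-181.310, -16.769) km/h.
Magnitude = |(-181.310, -16.769)| = 182.084 km/h.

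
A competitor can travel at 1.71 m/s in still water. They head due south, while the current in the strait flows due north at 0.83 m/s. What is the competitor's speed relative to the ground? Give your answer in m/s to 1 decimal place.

Taking east as x and north as y: velocity relative to the water = (0.000, -1.710) m/s; the water relative to ground = (0.000, 0.830) m/s.
Velocity relative to ground = (0.000, -1.710) + (0.000, 0.830) = (0.000, -0.880) m/s.
Speed = |(0.000, -0.880)| = 0.880 m/s.

0.9 m/s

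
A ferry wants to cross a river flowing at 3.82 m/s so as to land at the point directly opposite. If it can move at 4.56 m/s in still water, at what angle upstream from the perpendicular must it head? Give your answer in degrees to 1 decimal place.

56.9°

To cancel the current, the upstream component of the ferry's velocity must equal the flow: 4.56 sin θ = 3.82.
sin θ = 3.82 / 4.56 = 0.8377.
θ = arcsin(0.8377) = 56.900°.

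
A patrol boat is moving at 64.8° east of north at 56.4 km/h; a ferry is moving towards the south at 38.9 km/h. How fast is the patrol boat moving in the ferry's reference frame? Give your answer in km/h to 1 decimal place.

81.0 km/h

Taking east as x and north as y: patrol boat velocity = (51.032, 24.014) km/h; ferry velocity = (0.000, -38.900) km/h.
Velocity of patrol boat relative to ferry = (51.032, 24.014) − (0.000, -38.900) = (51.032, 62.914) km/h.
Magnitude = |(51.032, 62.914)| = 81.009 km/h.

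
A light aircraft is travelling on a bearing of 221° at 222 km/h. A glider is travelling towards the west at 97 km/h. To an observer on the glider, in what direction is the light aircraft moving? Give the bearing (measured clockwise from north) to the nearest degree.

Taking east as x and north as y: light aircraft velocity = (-145.645, -167.546) km/h; glider velocity = (-97.000, 0.000) km/h.
Velocity of light aircraft relative to glider = (-145.645, -167.546) − (-97.000, 0.000) = (-48.645, -167.546) km/h.
Bearing = atan2(-48.65, -167.55) = 196.19° clockwise from north.

196°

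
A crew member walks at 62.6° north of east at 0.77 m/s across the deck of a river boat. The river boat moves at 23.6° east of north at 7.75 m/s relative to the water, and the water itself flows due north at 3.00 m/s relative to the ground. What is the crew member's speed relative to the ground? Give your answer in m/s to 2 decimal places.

11.33 m/s

In east/north components (m/s): crew member relative to river boat = (0.354, 0.684); river boat relative to water = (3.103, 7.102); water relative to ground = (0.000, 3.000).
Sum = (3.457, 10.785) m/s.
Speed = |(3.457, 10.785)| = 11.326 m/s.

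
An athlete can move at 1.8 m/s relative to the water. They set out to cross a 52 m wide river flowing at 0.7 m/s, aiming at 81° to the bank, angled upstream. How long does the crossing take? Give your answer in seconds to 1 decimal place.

The component of the athlete's velocity perpendicular to the bank is 1.8 × sin 81° = 1.778 m/s.
Only the cross-stream component determines the crossing time; the current contributes nothing perpendicular to the bank.
Time = 52 / 1.778 = 29.249 s.

29.2 s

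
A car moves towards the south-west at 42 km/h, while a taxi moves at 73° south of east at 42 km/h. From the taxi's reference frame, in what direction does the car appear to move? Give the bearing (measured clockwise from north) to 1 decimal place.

284.0°

Taking east as x and north as y: car velocity = (-29.698, -29.698) km/h; taxi velocity = (12.280, -40.165) km/h.
Velocity of car relative to taxi = (-29.698, -29.698) − (12.280, -40.165) = (-41.978, 10.466) km/h.
Bearing = atan2(-41.98, 10.47) = 284.00° clockwise from north.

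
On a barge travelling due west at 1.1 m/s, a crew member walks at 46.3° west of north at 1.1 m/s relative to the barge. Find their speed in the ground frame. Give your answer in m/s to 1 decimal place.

Taking east as x and north as y: barge velocity = (-1.100, 0.000) m/s; crew member velocity relative to barge = (-0.795, 0.760) m/s.
Velocity relative to ground = (-1.100, 0.000) + (-0.795, 0.760) = (-1.895, 0.760) m/s.
Speed = |(-1.895, 0.760)| = 2.042 m/s.

2.0 m/s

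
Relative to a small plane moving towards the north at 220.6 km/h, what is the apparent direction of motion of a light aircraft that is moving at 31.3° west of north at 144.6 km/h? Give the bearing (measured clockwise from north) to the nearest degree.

Taking east as x and north as y: light aircraft velocity = (-75.122, 123.555) km/h; small plane velocity = (0.000, 220.600) km/h.
Velocity of light aircraft relative to small plane = (-75.122, 123.555) − (0.000, 220.600) = (-75.122, -97.045) km/h.
Bearing = atan2(-75.12, -97.05) = 217.74° clockwise from north.

218°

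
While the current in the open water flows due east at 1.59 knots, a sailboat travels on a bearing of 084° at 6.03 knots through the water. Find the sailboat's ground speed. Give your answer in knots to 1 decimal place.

Taking east as x and north as y: velocity relative to the water = (5.997, 0.630) knots; the water relative to ground = (1.590, 0.000) knots.
Velocity relative to ground = (5.997, 0.630) + (1.590, 0.000) = (7.587, 0.630) knots.
Speed = |(7.587, 0.630)| = 7.613 knots.

7.6 knots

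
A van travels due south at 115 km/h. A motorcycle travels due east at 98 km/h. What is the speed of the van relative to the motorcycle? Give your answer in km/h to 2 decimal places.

151.09 km/h

Taking east as x and north as y: van velocity = (0.000, -115.000) km/h; motorcycle velocity = (98.000, 0.000) km/h.
Velocity of van relative to motorcycle = (0.000, -115.000) − (98.000, 0.000) = (-98.000, -115.000) km/h.
Magnitude = |(-98.000, -115.000)| = 151.093 km/h.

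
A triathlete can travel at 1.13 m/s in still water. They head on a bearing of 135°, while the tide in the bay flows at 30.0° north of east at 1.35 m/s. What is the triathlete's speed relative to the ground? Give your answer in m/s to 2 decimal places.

Taking east as x and north as y: velocity relative to the water = (0.799, -0.799) m/s; the water relative to ground = (1.169, 0.675) m/s.
Velocity relative to ground = (0.799, -0.799) + (1.169, 0.675) = (1.968, -0.124) m/s.
Speed = |(1.968, -0.124)| = 1.972 m/s.

1.97 m/s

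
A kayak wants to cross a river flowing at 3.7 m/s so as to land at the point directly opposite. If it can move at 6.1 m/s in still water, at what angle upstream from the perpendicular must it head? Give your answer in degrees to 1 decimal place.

To cancel the current, the upstream component of the kayak's velocity must equal the flow: 6.1 sin θ = 3.7.
sin θ = 3.7 / 6.1 = 0.6066.
θ = arcsin(0.6066) = 37.341°.

37.3°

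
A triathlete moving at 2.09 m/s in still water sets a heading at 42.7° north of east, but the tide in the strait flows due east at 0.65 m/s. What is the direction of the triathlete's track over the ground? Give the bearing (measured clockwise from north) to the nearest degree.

057°

Taking east as x and north as y: velocity relative to the water = (1.536, 1.417) m/s; the water relative to ground = (0.650, 0.000) m/s.
Velocity relative to ground = (1.536, 1.417) + (0.650, 0.000) = (2.186, 1.417) m/s.
Bearing = atan2(2.19, 1.42) = 57.04° clockwise from north.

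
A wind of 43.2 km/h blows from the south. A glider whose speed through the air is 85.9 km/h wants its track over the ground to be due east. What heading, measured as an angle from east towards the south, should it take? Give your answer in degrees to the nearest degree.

The wind pushes perpendicular to the desired track; the heading must have a component into the wind equal to 43.2 km/h: 85.9 sin θ = 43.2.
sin θ = 0.5029, so θ = 30.193°.

30°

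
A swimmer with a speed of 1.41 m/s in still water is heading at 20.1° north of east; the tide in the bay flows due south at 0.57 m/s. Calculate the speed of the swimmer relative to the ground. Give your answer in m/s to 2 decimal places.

1.33 m/s

Taking east as x and north as y: velocity relative to the water = (1.324, 0.485) m/s; the water relative to ground = (0.000, -0.570) m/s.
Velocity relative to ground = (1.324, 0.485) + (0.000, -0.570) = (1.324, -0.085) m/s.
Speed = |(1.324, -0.085)| = 1.327 m/s.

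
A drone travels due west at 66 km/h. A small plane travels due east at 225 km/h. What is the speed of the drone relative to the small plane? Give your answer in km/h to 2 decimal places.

291.00 km/h

Taking east as x and north as y: drone velocity = (-66.000, 0.000) km/h; small plane velocity = (225.000, 0.000) km/h.
Velocity of drone relative to small plane = (-66.000, 0.000) − (225.000, 0.000) = (-291.000, 0.000) km/h.
Magnitude = |(-291.000, 0.000)| = 291.000 km/h.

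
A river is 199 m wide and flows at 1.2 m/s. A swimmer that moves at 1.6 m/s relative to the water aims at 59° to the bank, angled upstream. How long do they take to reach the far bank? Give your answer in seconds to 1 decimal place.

The component of the swimmer's velocity perpendicular to the bank is 1.6 × sin 59° = 1.371 m/s.
Only the cross-stream component determines the crossing time; the current contributes nothing perpendicular to the bank.
Time = 199 / 1.371 = 145.100 s.

145.1 s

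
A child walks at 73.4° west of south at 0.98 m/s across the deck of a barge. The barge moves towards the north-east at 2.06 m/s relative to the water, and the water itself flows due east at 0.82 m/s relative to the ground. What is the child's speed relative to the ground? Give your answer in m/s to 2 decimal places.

In east/north components (m/s): child relative to barge = (-0.939, -0.280); barge relative to water = (1.457, 1.457); water relative to ground = (0.820, 0.000).
Sum = (1.337, 1.177) m/s.
Speed = |(1.337, 1.177)| = 1.781 m/s.

1.78 m/s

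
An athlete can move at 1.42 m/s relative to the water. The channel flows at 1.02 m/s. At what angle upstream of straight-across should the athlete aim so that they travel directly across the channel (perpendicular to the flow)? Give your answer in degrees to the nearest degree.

To cancel the current, the upstream component of the athlete's velocity must equal the flow: 1.42 sin θ = 1.02.
sin θ = 1.02 / 1.42 = 0.7183.
θ = arcsin(0.7183) = 45.915°.

46°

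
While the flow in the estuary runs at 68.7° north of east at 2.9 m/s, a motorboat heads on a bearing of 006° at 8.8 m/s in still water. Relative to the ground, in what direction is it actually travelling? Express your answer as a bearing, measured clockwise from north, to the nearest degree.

010°

Taking east as x and north as y: velocity relative to the water = (0.920, 8.752) m/s; the water relative to ground = (1.053, 2.702) m/s.
Velocity relative to ground = (0.920, 8.752) + (1.053, 2.702) = (1.973, 11.454) m/s.
Bearing = atan2(1.97, 11.45) = 9.78° clockwise from north.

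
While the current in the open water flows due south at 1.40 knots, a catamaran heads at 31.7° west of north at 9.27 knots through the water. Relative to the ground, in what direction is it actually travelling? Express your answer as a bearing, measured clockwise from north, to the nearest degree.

323°

Taking east as x and north as y: velocity relative to the water = (-4.871, 7.887) knots; the water relative to ground = (0.000, -1.400) knots.
Velocity relative to ground = (-4.871, 7.887) + (0.000, -1.400) = (-4.871, 6.487) knots.
Bearing = atan2(-4.87, 6.49) = 323.10° clockwise from north.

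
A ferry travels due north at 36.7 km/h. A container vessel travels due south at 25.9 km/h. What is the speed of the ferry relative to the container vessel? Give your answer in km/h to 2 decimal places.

62.60 km/h

Taking east as x and north as y: ferry velocity = (0.000, 36.700) km/h; container vessel velocity = (0.000, -25.900) km/h.
Velocity of ferry relative to container vessel = (0.000, 36.700) − (0.000, -25.900) = (0.000, 62.600) km/h.
Magnitude = |(0.000, 62.600)| = 62.600 km/h.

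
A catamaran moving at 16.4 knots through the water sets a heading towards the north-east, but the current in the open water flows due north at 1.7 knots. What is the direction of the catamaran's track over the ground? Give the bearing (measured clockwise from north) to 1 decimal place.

041.1°

Taking east as x and north as y: velocity relative to the water = (11.597, 11.597) knots; the water relative to ground = (0.000, 1.700) knots.
Velocity relative to ground = (11.597, 11.597) + (0.000, 1.700) = (11.597, 13.297) knots.
Bearing = atan2(11.60, 13.30) = 41.09° clockwise from north.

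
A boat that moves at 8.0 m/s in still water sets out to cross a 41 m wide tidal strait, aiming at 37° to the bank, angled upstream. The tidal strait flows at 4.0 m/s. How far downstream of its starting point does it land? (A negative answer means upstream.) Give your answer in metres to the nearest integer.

Perpendicular speed = 4.815 m/s; crossing time = 41 / 4.815 = 8.516 s.
Net downstream speed = -2.389 m/s.
Drift = -2.389 × 8.516 = -20.345 m (upstream).

-20 m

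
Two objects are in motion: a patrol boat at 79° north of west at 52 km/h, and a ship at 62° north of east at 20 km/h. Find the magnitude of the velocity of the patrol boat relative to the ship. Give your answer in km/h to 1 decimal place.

Taking east as x and north as y: patrol boat velocity = (-9.922, 51.045) km/h; ship velocity = (9.389, 17.659) km/h.
Velocity of patrol boat relative to ship = (-9.922, 51.045) − (9.389, 17.659) = (-19.311, 33.386) km/h.
Magnitude = |(-19.311, 33.386)| = 38.569 km/h.

38.6 km/h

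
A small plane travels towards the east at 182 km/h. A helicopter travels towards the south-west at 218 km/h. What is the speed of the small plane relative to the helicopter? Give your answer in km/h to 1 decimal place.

369.8 km/h

Taking east as x and north as y: small plane velocity = (182.000, 0.000) km/h; helicopter velocity = (-154.149, -154.149) km/h.
Velocity of small plane relative to helicopter = (182.000, 0.000) − (-154.149, -154.149) = (336.149, 154.149) km/h.
Magnitude = |(336.149, 154.149)| = 369.809 km/h.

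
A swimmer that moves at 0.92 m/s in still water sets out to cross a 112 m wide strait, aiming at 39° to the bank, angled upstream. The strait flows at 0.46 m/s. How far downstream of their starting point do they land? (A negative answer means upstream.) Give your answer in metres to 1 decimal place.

Perpendicular speed = 0.579 m/s; crossing time = 112 / 0.579 = 193.445 s.
Net downstream speed = -0.255 m/s.
Drift = -0.255 × 193.445 = -49.324 m (upstream).

-49.3 m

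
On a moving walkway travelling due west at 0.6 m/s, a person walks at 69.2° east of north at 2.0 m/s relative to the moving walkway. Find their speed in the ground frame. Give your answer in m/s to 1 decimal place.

1.5 m/s

Taking east as x and north as y: moving walkway velocity = (-0.600, 0.000) m/s; person velocity relative to moving walkway = (1.870, 0.710) m/s.
Velocity relative to ground = (-0.600, 0.000) + (1.870, 0.710) = (1.270, 0.710) m/s.
Speed = |(1.270, 0.710)| = 1.455 m/s.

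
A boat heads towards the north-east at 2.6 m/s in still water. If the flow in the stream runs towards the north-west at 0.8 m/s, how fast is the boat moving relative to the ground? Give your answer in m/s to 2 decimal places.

Taking east as x and north as y: velocity relative to the water = (1.838, 1.838) m/s; the water relative to ground = (-0.566, 0.566) m/s.
Velocity relative to ground = (1.838, 1.838) + (-0.566, 0.566) = (1.273, 2.404) m/s.
Speed = |(1.273, 2.404)| = 2.720 m/s.

2.72 m/s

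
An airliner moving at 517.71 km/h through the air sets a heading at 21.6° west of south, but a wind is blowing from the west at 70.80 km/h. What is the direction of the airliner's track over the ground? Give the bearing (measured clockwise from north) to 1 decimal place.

Taking east as x and north as y: velocity relative to the air = (-190.582, -481.355) km/h; the air relative to ground = (70.800, 0.000) km/h.
Velocity relative to ground = (-190.582, -481.355) + (70.800, 0.000) = (-119.782, -481.355) km/h.
Bearing = atan2(-119.78, -481.35) = 193.97° clockwise from north.

194.0°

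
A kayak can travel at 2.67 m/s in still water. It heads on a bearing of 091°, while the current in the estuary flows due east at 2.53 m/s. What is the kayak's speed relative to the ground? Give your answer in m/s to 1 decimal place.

5.2 m/s

Taking east as x and north as y: velocity relative to the water = (2.670, -0.047) m/s; the water relative to ground = (2.530, 0.000) m/s.
Velocity relative to ground = (2.670, -0.047) + (2.530, 0.000) = (5.200, -0.047) m/s.
Speed = |(5.200, -0.047)| = 5.200 m/s.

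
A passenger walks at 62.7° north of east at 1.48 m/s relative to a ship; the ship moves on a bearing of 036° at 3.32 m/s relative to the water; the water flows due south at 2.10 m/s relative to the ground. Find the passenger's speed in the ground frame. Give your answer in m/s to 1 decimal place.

3.2 m/s

In east/north components (m/s): passenger relative to ship = (0.679, 1.315); ship relative to water = (1.951, 2.686); water relative to ground = (0.000, -2.100).
Sum = (2.630, 1.901) m/s.
Speed = |(2.630, 1.901)| = 3.245 m/s.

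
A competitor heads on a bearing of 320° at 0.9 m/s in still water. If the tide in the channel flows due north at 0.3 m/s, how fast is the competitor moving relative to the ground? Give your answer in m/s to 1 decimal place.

Taking east as x and north as y: velocity relative to the water = (-0.579, 0.689) m/s; the water relative to ground = (0.000, 0.300) m/s.
Velocity relative to ground = (-0.579, 0.689) + (0.000, 0.300) = (-0.579, 0.989) m/s.
Speed = |(-0.579, 0.989)| = 1.146 m/s.

1.1 m/s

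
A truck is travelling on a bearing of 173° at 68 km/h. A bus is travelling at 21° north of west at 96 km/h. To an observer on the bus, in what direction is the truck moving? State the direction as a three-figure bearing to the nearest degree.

Taking east as x and north as y: truck velocity = (8.287, -67.493) km/h; bus velocity = (-89.624, 34.403) km/h.
Velocity of truck relative to bus = (8.287, -67.493) − (-89.624, 34.403) = (97.911, -101.896) km/h.
Bearing = atan2(97.91, -101.90) = 136.14° clockwise from north.

136°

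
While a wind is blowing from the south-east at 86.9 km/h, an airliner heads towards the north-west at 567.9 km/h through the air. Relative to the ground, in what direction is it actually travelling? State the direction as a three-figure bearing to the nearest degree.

315°

Taking east as x and north as y: velocity relative to the air = (-401.566, 401.566) km/h; the air relative to ground = (-61.448, 61.448) km/h.
Velocity relative to ground = (-401.566, 401.566) + (-61.448, 61.448) = (-463.014, 463.014) km/h.
Bearing = atan2(-463.01, 463.01) = 315.00° clockwise from north.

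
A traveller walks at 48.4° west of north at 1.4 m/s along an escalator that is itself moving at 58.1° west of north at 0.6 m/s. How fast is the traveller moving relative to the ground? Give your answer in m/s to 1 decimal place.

2.0 m/s

Taking east as x and north as y: escalator velocity = (-0.509, 0.317) m/s; traveller velocity relative to escalator = (-1.047, 0.929) m/s.
Velocity relative to ground = (-0.509, 0.317) + (-1.047, 0.929) = (-1.556, 1.247) m/s.
Speed = |(-1.556, 1.247)| = 1.994 m/s.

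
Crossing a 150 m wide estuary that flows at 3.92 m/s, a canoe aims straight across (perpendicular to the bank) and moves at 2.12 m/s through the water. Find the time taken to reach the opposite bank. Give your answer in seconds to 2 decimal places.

70.75 s

The component of the canoe's velocity perpendicular to the bank is 2.12 m/s.
Only the cross-stream component determines the crossing time; the current contributes nothing perpendicular to the bank.
Time = 150 / 2.120 = 70.755 s.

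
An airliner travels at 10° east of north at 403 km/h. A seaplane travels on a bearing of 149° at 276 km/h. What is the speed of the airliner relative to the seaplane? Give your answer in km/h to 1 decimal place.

637.6 km/h

Taking east as x and north as y: airliner velocity = (69.980, 396.878) km/h; seaplane velocity = (142.151, -236.578) km/h.
Velocity of airliner relative to seaplane = (69.980, 396.878) − (142.151, -236.578) = (-72.170, 633.456) km/h.
Magnitude = |(-72.170, 633.456)| = 637.554 km/h.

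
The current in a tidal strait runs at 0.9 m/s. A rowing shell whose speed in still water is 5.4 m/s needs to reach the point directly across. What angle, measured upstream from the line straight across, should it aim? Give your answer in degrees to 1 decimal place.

To cancel the current, the upstream component of the rowing shell's velocity must equal the flow: 5.4 sin θ = 0.9.
sin θ = 0.9 / 5.4 = 0.1667.
θ = arcsin(0.1667) = 9.594°.

9.6°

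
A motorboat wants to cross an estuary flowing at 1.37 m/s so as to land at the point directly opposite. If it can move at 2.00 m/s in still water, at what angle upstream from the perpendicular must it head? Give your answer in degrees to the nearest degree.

To cancel the current, the upstream component of the motorboat's velocity must equal the flow: 2.00 sin θ = 1.37.
sin θ = 1.37 / 2.00 = 0.6850.
θ = arcsin(0.6850) = 43.236°.

43°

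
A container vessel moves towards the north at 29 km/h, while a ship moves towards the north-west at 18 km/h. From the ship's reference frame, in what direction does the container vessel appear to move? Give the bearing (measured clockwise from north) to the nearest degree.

038°

Taking east as x and north as y: container vessel velocity = (0.000, 29.000) km/h; ship velocity = (-12.728, 12.728) km/h.
Velocity of container vessel relative to ship = (0.000, 29.000) − (-12.728, 12.728) = (12.728, 16.272) km/h.
Bearing = atan2(12.73, 16.27) = 38.03° clockwise from north.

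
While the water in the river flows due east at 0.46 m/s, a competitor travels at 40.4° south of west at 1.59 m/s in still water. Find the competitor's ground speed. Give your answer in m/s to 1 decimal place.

1.3 m/s

Taking east as x and north as y: velocity relative to the water = (-1.211, -1.031) m/s; the water relative to ground = (0.460, 0.000) m/s.
Velocity relative to ground = (-1.211, -1.031) + (0.460, 0.000) = (-0.751, -1.031) m/s.
Speed = |(-0.751, -1.031)| = 1.275 m/s.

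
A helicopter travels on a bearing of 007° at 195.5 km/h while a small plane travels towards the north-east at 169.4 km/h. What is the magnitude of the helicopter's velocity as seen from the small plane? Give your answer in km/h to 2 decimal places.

121.34 km/h

Taking east as x and north as y: helicopter velocity = (23.825, 194.043) km/h; small plane velocity = (119.784, 119.784) km/h.
Velocity of helicopter relative to small plane = (23.825, 194.043) − (119.784, 119.784) = (-95.958, 74.259) km/h.
Magnitude = |(-95.958, 74.259)| = 121.336 km/h.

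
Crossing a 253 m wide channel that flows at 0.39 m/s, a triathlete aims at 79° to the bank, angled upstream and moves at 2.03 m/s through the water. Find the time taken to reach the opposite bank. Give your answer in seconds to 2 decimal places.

The component of the triathlete's velocity perpendicular to the bank is 2.03 × sin 79° = 1.993 m/s.
The flow acts along the bank and has no component across it.
Time = 253 / 1.993 = 126.963 s.

126.96 s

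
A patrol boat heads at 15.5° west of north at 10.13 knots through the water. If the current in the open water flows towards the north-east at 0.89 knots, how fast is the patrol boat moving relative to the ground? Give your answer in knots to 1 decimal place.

Taking east as x and north as y: velocity relative to the water = (-2.707, 9.762) knots; the water relative to ground = (0.629, 0.629) knots.
Velocity relative to ground = (-2.707, 9.762) + (0.629, 0.629) = (-2.078, 10.391) knots.
Speed = |(-2.078, 10.391)| = 10.597 knots.

10.6 knots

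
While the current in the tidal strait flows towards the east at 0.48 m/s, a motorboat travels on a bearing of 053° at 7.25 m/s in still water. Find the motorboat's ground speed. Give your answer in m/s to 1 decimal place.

Taking east as x and north as y: velocity relative to the water = (5.790, 4.363) m/s; the water relative to ground = (0.480, 0.000) m/s.
Velocity relative to ground = (5.790, 4.363) + (0.480, 0.000) = (6.270, 4.363) m/s.
Speed = |(6.270, 4.363)| = 7.639 m/s.

7.6 m/s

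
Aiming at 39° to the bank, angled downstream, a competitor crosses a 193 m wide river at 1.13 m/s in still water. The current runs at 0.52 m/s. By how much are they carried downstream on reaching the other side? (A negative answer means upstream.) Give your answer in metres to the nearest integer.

379 m

Perpendicular speed = 0.711 m/s; crossing time = 193 / 0.711 = 271.398 s.
Net downstream speed = 1.398 m/s.
Drift = 1.398 × 271.398 = 379.462 m (downstream).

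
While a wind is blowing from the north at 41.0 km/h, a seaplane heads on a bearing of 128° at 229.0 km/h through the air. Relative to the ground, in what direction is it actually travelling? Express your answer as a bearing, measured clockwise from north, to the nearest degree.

Taking east as x and north as y: velocity relative to the air = (180.454, -140.986) km/h; the air relative to ground = (0.000, -41.000) km/h.
Velocity relative to ground = (180.454, -140.986) + (0.000, -41.000) = (180.454, -181.986) km/h.
Bearing = atan2(180.45, -181.99) = 135.24° clockwise from north.

135°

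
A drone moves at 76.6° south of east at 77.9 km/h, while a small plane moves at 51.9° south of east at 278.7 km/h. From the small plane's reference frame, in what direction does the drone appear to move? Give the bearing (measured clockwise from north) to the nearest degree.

313°

Taking east as x and north as y: drone velocity = (18.053, -75.779) km/h; small plane velocity = (171.968, -219.319) km/h.
Velocity of drone relative to small plane = (18.053, -75.779) − (171.968, -219.319) = (-153.915, 143.540) km/h.
Bearing = atan2(-153.91, 143.54) = 313.00° clockwise from north.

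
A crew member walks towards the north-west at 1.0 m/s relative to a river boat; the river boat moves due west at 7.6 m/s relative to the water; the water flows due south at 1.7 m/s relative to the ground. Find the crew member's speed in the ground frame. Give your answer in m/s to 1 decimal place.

8.4 m/s

In east/north components (m/s): crew member relative to river boat = (-0.707, 0.707); river boat relative to water = (-7.600, 0.000); water relative to ground = (0.000, -1.700).
Sum = (-8.307, -0.993) m/s.
Speed = |(-8.307, -0.993)| = 8.366 m/s.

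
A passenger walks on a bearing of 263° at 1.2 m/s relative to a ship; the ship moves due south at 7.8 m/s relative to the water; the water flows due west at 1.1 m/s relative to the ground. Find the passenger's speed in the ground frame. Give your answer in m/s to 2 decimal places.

In east/north components (m/s): passenger relative to ship = (-1.191, -0.146); ship relative to water = (0.000, -7.800); water relative to ground = (-1.100, 0.000).
Sum = (-2.291, -7.946) m/s.
Speed = |(-2.291, -7.946)| = 8.270 m/s.

8.27 m/s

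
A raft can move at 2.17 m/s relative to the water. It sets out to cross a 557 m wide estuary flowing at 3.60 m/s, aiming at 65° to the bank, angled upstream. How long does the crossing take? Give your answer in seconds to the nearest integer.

283 s

The component of the raft's velocity perpendicular to the bank is 2.17 × sin 65° = 1.967 m/s.
Only the cross-stream component determines the crossing time; the current contributes nothing perpendicular to the bank.
Time = 557 / 1.967 = 283.217 s.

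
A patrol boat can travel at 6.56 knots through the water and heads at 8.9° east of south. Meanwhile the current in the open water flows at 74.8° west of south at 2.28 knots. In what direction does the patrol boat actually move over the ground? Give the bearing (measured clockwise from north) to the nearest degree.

190°

Taking east as x and north as y: velocity relative to the water = (1.015, -6.481) knots; the water relative to ground = (-2.200, -0.598) knots.
Velocity relative to ground = (1.015, -6.481) + (-2.200, -0.598) = (-1.185, -7.079) knots.
Bearing = atan2(-1.19, -7.08) = 189.51° clockwise from north.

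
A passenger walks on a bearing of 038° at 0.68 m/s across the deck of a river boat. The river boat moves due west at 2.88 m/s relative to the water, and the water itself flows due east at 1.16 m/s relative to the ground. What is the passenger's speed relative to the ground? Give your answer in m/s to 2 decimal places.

In east/north components (m/s): passenger relative to river boat = (0.419, 0.536); river boat relative to water = (-2.880, 0.000); water relative to ground = (1.160, 0.000).
Sum = (-1.301, 0.536) m/s.
Speed = |(-1.301, 0.536)| = 1.407 m/s.

1.41 m/s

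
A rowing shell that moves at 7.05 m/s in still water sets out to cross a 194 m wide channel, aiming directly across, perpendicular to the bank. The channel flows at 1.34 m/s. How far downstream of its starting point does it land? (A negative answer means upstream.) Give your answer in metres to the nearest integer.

37 m

Perpendicular speed = 7.050 m/s; crossing time = 194 / 7.050 = 27.518 s.
Net downstream speed = 1.340 m/s.
Drift = 1.340 × 27.518 = 36.874 m (downstream).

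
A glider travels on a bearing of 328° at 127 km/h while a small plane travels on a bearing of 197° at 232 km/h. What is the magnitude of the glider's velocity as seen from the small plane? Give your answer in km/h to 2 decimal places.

329.57 km/h

Taking east as x and north as y: glider velocity = (-67.300, 107.702) km/h; small plane velocity = (-67.830, -221.863) km/h.
Velocity of glider relative to small plane = (-67.300, 107.702) − (-67.830, -221.863) = (0.530, 329.565) km/h.
Magnitude = |(0.530, 329.565)| = 329.565 km/h.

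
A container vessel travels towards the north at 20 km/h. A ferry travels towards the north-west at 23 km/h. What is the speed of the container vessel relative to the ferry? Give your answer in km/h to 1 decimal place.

16.7 km/h

Taking east as x and north as y: container vessel velocity = (0.000, 20.000) km/h; ferry velocity = (-16.263, 16.263) km/h.
Velocity of container vessel relative to ferry = (0.000, 20.000) − (-16.263, 16.263) = (16.263, 3.737) km/h.
Magnitude = |(16.263, 3.737)| = 16.687 km/h.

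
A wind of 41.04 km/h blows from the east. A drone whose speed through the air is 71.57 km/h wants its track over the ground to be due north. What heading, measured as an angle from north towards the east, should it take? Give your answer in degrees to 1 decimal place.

35.0°

The wind pushes perpendicular to the desired track; the heading must have a component into the wind equal to 41.04 km/h: 71.57 sin θ = 41.04.
sin θ = 0.5734, so θ = 34.989°.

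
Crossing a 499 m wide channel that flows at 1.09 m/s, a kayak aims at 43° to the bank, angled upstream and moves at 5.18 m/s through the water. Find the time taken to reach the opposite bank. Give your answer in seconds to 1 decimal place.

The component of the kayak's velocity perpendicular to the bank is 5.18 × sin 43° = 3.533 m/s.
Only the cross-stream component determines the crossing time; the current contributes nothing perpendicular to the bank.
Time = 499 / 3.533 = 141.250 s.

141.2 s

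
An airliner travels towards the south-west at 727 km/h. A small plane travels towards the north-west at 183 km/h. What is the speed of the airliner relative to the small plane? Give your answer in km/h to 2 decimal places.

Taking east as x and north as y: airliner velocity = (-514.067, -514.067) km/h; small plane velocity = (-129.401, 129.401) km/h.
Velocity of airliner relative to small plane = (-514.067, -514.067) − (-129.401, 129.401) = (-384.666, -643.467) km/h.
Magnitude = |(-384.666, -643.467)| = 749.679 km/h.

749.68 km/h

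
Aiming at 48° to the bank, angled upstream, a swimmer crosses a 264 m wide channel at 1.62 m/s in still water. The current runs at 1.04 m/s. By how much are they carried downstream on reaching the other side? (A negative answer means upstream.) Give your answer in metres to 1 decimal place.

Perpendicular speed = 1.204 m/s; crossing time = 264 / 1.204 = 219.288 s.
Net downstream speed = -0.044 m/s.
Drift = -0.044 × 219.288 = -9.647 m (upstream).

-9.6 m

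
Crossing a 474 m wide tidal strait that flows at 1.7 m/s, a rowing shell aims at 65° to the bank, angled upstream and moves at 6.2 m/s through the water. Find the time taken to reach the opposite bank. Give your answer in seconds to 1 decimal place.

The component of the rowing shell's velocity perpendicular to the bank is 6.2 × sin 65° = 5.619 m/s.
Only the cross-stream component determines the crossing time; the current contributes nothing perpendicular to the bank.
Time = 474 / 5.619 = 84.355 s.

84.4 s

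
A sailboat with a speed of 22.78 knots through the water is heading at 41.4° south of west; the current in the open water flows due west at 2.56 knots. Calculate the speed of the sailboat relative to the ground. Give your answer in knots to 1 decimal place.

Taking east as x and north as y: velocity relative to the water = (-17.088, -15.065) knots; the water relative to ground = (-2.560, 0.000) knots.
Velocity relative to ground = (-17.088, -15.065) + (-2.560, 0.000) = (-19.648, -15.065) knots.
Speed = |(-19.648, -15.065)| = 24.758 knots.

24.8 knots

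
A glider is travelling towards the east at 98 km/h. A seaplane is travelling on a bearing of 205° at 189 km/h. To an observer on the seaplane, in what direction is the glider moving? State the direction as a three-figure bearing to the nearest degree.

046°

Taking east as x and north as y: glider velocity = (98.000, 0.000) km/h; seaplane velocity = (-79.875, -171.292) km/h.
Velocity of glider relative to seaplane = (98.000, 0.000) − (-79.875, -171.292) = (177.875, 171.292) km/h.
Bearing = atan2(177.87, 171.29) = 46.08° clockwise from north.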